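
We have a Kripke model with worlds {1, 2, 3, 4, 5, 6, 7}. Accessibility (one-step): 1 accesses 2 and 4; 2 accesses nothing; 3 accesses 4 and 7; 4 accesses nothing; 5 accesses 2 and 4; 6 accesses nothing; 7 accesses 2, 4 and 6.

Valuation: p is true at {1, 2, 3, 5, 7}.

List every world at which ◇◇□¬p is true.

{3}

1: successors {2, 4}; ◇□¬p there: 2:F, 4:F. ✗
2: no successors, so ◇◇□¬p fails. ✗
3: successors {4, 7}; ◇□¬p there: 4:F, 7:T. ✓
4: no successors, so ◇◇□¬p fails. ✗
5: successors {2, 4}; ◇□¬p there: 2:F, 4:F. ✗
6: no successors, so ◇◇□¬p fails. ✗
7: successors {2, 4, 6}; ◇□¬p there: 2:F, 4:F, 6:F. ✗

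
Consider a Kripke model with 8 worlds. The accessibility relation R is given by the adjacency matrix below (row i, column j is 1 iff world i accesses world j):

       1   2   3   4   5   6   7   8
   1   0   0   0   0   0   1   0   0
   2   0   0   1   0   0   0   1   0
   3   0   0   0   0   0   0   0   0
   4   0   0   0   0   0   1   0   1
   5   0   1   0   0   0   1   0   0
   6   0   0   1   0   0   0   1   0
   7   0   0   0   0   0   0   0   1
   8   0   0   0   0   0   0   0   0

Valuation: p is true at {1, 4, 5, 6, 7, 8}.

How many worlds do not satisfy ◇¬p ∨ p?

1: ◇¬p is F, p is T. ✓
2: ◇¬p is T, p is F. ✓
3: ◇¬p is F, p is F. ✗
4: ◇¬p is F, p is T. ✓
5: ◇¬p is T, p is T. ✓
6: ◇¬p is T, p is T. ✓
7: ◇¬p is F, p is T. ✓
8: ◇¬p is F, p is T. ✓
Satisfying worlds: {1, 2, 4, 5, 6, 7, 8}.
So ◇¬p ∨ p fails at the other 1 world.

1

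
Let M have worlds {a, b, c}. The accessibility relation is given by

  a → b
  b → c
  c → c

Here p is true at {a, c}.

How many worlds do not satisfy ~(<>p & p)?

a: <>p & p is F. ✓
b: <>p & p is F. ✓
c: <>p & p is T. ✗
Satisfying worlds: {a, b}.
So ~(<>p & p) fails at the other 1 world.

1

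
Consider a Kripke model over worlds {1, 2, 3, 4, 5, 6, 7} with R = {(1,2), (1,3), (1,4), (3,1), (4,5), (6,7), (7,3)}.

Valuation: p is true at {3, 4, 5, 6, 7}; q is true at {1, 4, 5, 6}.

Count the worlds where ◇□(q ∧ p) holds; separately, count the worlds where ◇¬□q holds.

2 and 2

For ◇□(q ∧ p):
1: successors {2, 3, 4}; □(q ∧ p) there: 2:T, 3:F, 4:T. ✓
2: no successors, so ◇□(q ∧ p) fails. ✗
3: successors {1}; □(q ∧ p) there: 1:F. ✗
4: successors {5}; □(q ∧ p) there: 5:T. ✓
5: no successors, so ◇□(q ∧ p) fails. ✗
6: successors {7}; □(q ∧ p) there: 7:F. ✗
7: successors {3}; □(q ∧ p) there: 3:F. ✗
— 2 worlds.
For ◇¬□q:
1: successors {2, 3, 4}; ¬□q there: 2:F, 3:F, 4:F. ✗
2: no successors, so ◇¬□q fails. ✗
3: successors {1}; ¬□q there: 1:T. ✓
4: successors {5}; ¬□q there: 5:F. ✗
5: no successors, so ◇¬□q fails. ✗
6: successors {7}; ¬□q there: 7:T. ✓
7: successors {3}; ¬□q there: 3:F. ✗
— 2 worlds.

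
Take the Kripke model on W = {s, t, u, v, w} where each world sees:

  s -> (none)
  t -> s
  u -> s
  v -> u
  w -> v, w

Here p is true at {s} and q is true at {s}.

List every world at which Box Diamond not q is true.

s: no successors, so Box Diamond not q holds vacuously. ✓
t: successors {s}; Diamond not q there: s:F. ✗
u: successors {s}; Diamond not q there: s:F. ✗
v: successors {u}; Diamond not q there: u:F. ✗
w: successors {v, w}; Diamond not q there: v:T, w:T. ✓

{s, w}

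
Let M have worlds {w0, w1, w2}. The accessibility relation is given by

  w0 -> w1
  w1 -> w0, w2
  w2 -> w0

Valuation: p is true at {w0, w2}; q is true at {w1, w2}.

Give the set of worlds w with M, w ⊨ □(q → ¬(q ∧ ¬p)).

w0: successors {w1}; q → ¬(q ∧ ¬p) there: w1:F. ✗
w1: successors {w0, w2}; q → ¬(q ∧ ¬p) there: w0:T, w2:T. ✓
w2: successors {w0}; q → ¬(q ∧ ¬p) there: w0:T. ✓

{w1, w2}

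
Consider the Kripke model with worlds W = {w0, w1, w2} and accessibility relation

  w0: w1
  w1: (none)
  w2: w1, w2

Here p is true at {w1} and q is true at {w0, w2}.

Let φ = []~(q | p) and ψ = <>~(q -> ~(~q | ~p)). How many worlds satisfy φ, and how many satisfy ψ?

For []~(q | p):
w0: successors {w1}; ~(q | p) there: w1:F. ✗
w1: no successors, so []~(q | p) holds vacuously. ✓
w2: successors {w1, w2}; ~(q | p) there: w1:F, w2:F. ✗
— 1 world.
For <>~(q -> ~(~q | ~p)):
w0: successors {w1}; ~(q -> ~(~q | ~p)) there: w1:F. ✗
w1: no successors, so <>~(q -> ~(~q | ~p)) fails. ✗
w2: successors {w1, w2}; ~(q -> ~(~q | ~p)) there: w1:F, w2:T. ✓
— 1 world.

1 and 1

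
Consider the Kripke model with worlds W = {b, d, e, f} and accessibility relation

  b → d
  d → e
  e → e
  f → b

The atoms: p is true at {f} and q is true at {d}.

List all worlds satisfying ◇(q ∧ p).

∅

b: successors {d}; q ∧ p there: d:F. ✗
d: successors {e}; q ∧ p there: e:F. ✗
e: successors {e}; q ∧ p there: e:F. ✗
f: successors {b}; q ∧ p there: b:F. ✗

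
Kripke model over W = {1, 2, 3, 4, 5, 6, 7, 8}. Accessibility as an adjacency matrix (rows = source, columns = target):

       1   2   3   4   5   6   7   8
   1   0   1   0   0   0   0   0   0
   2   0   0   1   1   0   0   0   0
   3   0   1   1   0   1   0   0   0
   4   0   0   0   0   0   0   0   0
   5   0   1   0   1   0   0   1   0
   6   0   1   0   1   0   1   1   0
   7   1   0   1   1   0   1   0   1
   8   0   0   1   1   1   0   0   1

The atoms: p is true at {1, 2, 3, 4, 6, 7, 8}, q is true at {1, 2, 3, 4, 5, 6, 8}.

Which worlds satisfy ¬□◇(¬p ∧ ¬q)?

{1, 2, 3, 5, 6, 7, 8}

1: □◇(¬p ∧ ¬q) is F. ✓
2: □◇(¬p ∧ ¬q) is F. ✓
3: □◇(¬p ∧ ¬q) is F. ✓
4: □◇(¬p ∧ ¬q) is T. ✗
5: □◇(¬p ∧ ¬q) is F. ✓
6: □◇(¬p ∧ ¬q) is F. ✓
7: □◇(¬p ∧ ¬q) is F. ✓
8: □◇(¬p ∧ ¬q) is F. ✓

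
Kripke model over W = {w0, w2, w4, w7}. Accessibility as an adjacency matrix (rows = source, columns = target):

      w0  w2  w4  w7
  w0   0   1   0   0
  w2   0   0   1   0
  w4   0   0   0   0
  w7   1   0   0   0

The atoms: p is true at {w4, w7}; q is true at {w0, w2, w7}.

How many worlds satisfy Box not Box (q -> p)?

2

w0: successors {w2}; not Box (q -> p) there: w2:F. ✗
w2: successors {w4}; not Box (q -> p) there: w4:F. ✗
w4: no successors, so Box not Box (q -> p) holds vacuously. ✓
w7: successors {w0}; not Box (q -> p) there: w0:T. ✓
Satisfying worlds: {w4, w7}.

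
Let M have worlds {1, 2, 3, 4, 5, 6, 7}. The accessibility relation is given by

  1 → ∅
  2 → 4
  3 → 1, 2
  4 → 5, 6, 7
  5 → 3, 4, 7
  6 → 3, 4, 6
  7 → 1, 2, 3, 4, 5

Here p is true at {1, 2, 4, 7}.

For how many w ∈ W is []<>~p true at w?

1: no successors, so []<>~p holds vacuously. ✓
2: successors {4}; <>~p there: 4:T. ✓
3: successors {1, 2}; <>~p there: 1:F, 2:F. ✗
4: successors {5, 6, 7}; <>~p there: 5:T, 6:T, 7:T. ✓
5: successors {3, 4, 7}; <>~p there: 3:F, 4:T, 7:T. ✗
6: successors {3, 4, 6}; <>~p there: 3:F, 4:T, 6:T. ✗
7: successors {1, 2, 3, 4, 5}; <>~p there: 1:F, 2:F, 3:F, 4:T, 5:T. ✗
Satisfying worlds: {1, 2, 4}.

3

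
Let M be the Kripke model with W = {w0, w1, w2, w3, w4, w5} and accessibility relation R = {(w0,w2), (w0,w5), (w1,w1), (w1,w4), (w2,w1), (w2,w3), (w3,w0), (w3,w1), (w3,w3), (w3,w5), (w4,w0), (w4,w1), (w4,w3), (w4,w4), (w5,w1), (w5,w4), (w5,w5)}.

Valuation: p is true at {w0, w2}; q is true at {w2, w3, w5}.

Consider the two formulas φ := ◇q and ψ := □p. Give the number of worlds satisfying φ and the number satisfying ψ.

5 and 0

For ◇q:
w0: successors {w2, w5}; q there: w2:T, w5:T. ✓
w1: successors {w1, w4}; q there: w1:F, w4:F. ✗
w2: successors {w1, w3}; q there: w1:F, w3:T. ✓
w3: successors {w0, w1, w3, w5}; q there: w0:F, w1:F, w3:T, w5:T. ✓
w4: successors {w0, w1, w3, w4}; q there: w0:F, w1:F, w3:T, w4:F. ✓
w5: successors {w1, w4, w5}; q there: w1:F, w4:F, w5:T. ✓
— 5 worlds.
For □p:
w0: successors {w2, w5}; p there: w2:T, w5:F. ✗
w1: successors {w1, w4}; p there: w1:F, w4:F. ✗
w2: successors {w1, w3}; p there: w1:F, w3:F. ✗
w3: successors {w0, w1, w3, w5}; p there: w0:T, w1:F, w3:F, w5:F. ✗
w4: successors {w0, w1, w3, w4}; p there: w0:T, w1:F, w3:F, w4:F. ✗
w5: successors {w1, w4, w5}; p there: w1:F, w4:F, w5:F. ✗
— 0 worlds.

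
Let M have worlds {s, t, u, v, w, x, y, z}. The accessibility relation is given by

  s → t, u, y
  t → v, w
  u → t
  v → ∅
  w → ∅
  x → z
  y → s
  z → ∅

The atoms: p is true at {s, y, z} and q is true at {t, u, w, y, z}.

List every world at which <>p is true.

s: successors {t, u, y}; p there: t:F, u:F, y:T. ✓
t: successors {v, w}; p there: v:F, w:F. ✗
u: successors {t}; p there: t:F. ✗
v: no successors, so <>p fails. ✗
w: no successors, so <>p fails. ✗
x: successors {z}; p there: z:T. ✓
y: successors {s}; p there: s:T. ✓
z: no successors, so <>p fails. ✗

{s, x, y}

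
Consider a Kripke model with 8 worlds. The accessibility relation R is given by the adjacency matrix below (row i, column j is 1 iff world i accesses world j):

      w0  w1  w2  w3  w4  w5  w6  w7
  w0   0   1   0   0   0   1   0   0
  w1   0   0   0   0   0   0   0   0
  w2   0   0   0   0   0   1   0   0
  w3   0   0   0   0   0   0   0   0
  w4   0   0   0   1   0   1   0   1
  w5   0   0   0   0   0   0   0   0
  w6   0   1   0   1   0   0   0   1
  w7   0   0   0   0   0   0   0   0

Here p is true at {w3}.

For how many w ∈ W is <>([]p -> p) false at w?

w0: successors {w1, w5}; []p -> p there: w1:F, w5:F. ✗
w1: no successors, so <>([]p -> p) fails. ✗
w2: successors {w5}; []p -> p there: w5:F. ✗
w3: no successors, so <>([]p -> p) fails. ✗
w4: successors {w3, w5, w7}; []p -> p there: w3:T, w5:F, w7:F. ✓
w5: no successors, so <>([]p -> p) fails. ✗
w6: successors {w1, w3, w7}; []p -> p there: w1:F, w3:T, w7:F. ✓
w7: no successors, so <>([]p -> p) fails. ✗
Satisfying worlds: {w4, w6}.
So <>([]p -> p) fails at the other 6 worlds.

6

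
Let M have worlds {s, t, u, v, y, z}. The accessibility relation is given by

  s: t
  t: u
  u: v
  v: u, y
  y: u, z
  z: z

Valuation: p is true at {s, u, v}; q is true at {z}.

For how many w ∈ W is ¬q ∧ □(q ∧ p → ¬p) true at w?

s: ¬q is T, □(q ∧ p → ¬p) is T. ✓
t: ¬q is T, □(q ∧ p → ¬p) is T. ✓
u: ¬q is T, □(q ∧ p → ¬p) is T. ✓
v: ¬q is T, □(q ∧ p → ¬p) is T. ✓
y: ¬q is T, □(q ∧ p → ¬p) is T. ✓
z: ¬q is F, □(q ∧ p → ¬p) is T. ✗
Satisfying worlds: {s, t, u, v, y}.

5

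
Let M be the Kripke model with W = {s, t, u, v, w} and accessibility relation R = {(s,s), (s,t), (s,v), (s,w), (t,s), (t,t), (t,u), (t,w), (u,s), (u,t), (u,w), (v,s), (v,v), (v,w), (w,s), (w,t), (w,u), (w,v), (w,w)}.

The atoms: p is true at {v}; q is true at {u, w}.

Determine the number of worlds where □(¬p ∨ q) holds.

s: successors {s, t, v, w}; ¬p ∨ q there: s:T, t:T, v:F, w:T. ✗
t: successors {s, t, u, w}; ¬p ∨ q there: s:T, t:T, u:T, w:T. ✓
u: successors {s, t, w}; ¬p ∨ q there: s:T, t:T, w:T. ✓
v: successors {s, v, w}; ¬p ∨ q there: s:T, v:F, w:T. ✗
w: successors {s, t, u, v, w}; ¬p ∨ q there: s:T, t:T, u:T, v:F, w:T. ✗
Satisfying worlds: {t, u}.

2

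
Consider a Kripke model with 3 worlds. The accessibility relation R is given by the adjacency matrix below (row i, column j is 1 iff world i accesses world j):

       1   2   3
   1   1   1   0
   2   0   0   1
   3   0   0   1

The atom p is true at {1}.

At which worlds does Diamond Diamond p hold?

{1}

1: successors {1, 2}; Diamond p there: 1:T, 2:F. ✓
2: successors {3}; Diamond p there: 3:F. ✗
3: successors {3}; Diamond p there: 3:F. ✗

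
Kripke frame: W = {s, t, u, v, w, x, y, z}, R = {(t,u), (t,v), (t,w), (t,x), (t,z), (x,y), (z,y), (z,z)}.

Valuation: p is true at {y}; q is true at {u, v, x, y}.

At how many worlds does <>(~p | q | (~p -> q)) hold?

3

s: no successors, so <>(~p | q | (~p -> q)) fails. ✗
t: successors {u, v, w, x, z}; ~p | q | (~p -> q) there: u:T, v:T, w:T, x:T, z:T. ✓
u: no successors, so <>(~p | q | (~p -> q)) fails. ✗
v: no successors, so <>(~p | q | (~p -> q)) fails. ✗
w: no successors, so <>(~p | q | (~p -> q)) fails. ✗
x: successors {y}; ~p | q | (~p -> q) there: y:T. ✓
y: no successors, so <>(~p | q | (~p -> q)) fails. ✗
z: successors {y, z}; ~p | q | (~p -> q) there: y:T, z:T. ✓
Satisfying worlds: {t, x, z}.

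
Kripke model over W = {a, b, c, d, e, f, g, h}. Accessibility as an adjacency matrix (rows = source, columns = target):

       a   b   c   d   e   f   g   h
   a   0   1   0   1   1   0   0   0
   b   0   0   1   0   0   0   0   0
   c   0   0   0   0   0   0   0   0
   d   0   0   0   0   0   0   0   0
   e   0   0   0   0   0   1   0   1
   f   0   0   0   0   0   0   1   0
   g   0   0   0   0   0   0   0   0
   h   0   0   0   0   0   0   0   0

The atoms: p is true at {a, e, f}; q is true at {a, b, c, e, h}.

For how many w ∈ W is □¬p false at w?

a: successors {b, d, e}; ¬p there: b:T, d:T, e:F. ✗
b: successors {c}; ¬p there: c:T. ✓
c: no successors, so □¬p holds vacuously. ✓
d: no successors, so □¬p holds vacuously. ✓
e: successors {f, h}; ¬p there: f:F, h:T. ✗
f: successors {g}; ¬p there: g:T. ✓
g: no successors, so □¬p holds vacuously. ✓
h: no successors, so □¬p holds vacuously. ✓
Satisfying worlds: {b, c, d, f, g, h}.
So □¬p fails at the other 2 worlds.

2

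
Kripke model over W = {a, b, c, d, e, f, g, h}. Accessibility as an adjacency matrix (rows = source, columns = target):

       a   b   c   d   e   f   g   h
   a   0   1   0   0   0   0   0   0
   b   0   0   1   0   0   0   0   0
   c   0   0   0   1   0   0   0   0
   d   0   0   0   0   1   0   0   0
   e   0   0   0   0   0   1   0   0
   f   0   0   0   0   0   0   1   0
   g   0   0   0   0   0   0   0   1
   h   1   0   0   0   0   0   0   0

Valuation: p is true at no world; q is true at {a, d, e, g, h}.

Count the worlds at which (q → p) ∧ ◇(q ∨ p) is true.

2

a: q → p is F, ◇(q ∨ p) is F. ✗
b: q → p is T, ◇(q ∨ p) is F. ✗
c: q → p is T, ◇(q ∨ p) is T. ✓
d: q → p is F, ◇(q ∨ p) is T. ✗
e: q → p is F, ◇(q ∨ p) is F. ✗
f: q → p is T, ◇(q ∨ p) is T. ✓
g: q → p is F, ◇(q ∨ p) is T. ✗
h: q → p is F, ◇(q ∨ p) is T. ✗
Satisfying worlds: {c, f}.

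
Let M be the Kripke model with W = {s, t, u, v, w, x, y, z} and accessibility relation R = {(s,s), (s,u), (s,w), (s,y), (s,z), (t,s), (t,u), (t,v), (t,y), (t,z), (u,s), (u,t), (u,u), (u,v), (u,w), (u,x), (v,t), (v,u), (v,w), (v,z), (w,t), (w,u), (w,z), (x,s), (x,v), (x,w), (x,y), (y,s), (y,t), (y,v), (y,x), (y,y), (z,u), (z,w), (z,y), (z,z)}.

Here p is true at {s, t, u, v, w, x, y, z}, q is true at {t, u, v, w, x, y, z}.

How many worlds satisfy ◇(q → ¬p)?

5

s: successors {s, u, w, y, z}; q → ¬p there: s:T, u:F, w:F, y:F, z:F. ✓
t: successors {s, u, v, y, z}; q → ¬p there: s:T, u:F, v:F, y:F, z:F. ✓
u: successors {s, t, u, v, w, x}; q → ¬p there: s:T, t:F, u:F, v:F, w:F, x:F. ✓
v: successors {t, u, w, z}; q → ¬p there: t:F, u:F, w:F, z:F. ✗
w: successors {t, u, z}; q → ¬p there: t:F, u:F, z:F. ✗
x: successors {s, v, w, y}; q → ¬p there: s:T, v:F, w:F, y:F. ✓
y: successors {s, t, v, x, y}; q → ¬p there: s:T, t:F, v:F, x:F, y:F. ✓
z: successors {u, w, y, z}; q → ¬p there: u:F, w:F, y:F, z:F. ✗
Satisfying worlds: {s, t, u, x, y}.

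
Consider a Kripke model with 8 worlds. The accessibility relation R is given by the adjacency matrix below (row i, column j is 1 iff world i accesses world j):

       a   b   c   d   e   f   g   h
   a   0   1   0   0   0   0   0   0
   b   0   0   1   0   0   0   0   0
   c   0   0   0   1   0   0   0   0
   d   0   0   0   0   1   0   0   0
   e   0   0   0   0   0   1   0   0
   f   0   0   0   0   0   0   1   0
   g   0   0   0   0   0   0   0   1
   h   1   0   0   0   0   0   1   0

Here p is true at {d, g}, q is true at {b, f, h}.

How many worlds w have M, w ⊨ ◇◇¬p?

6

a: successors {b}; ◇¬p there: b:T. ✓
b: successors {c}; ◇¬p there: c:F. ✗
c: successors {d}; ◇¬p there: d:T. ✓
d: successors {e}; ◇¬p there: e:T. ✓
e: successors {f}; ◇¬p there: f:F. ✗
f: successors {g}; ◇¬p there: g:T. ✓
g: successors {h}; ◇¬p there: h:T. ✓
h: successors {a, g}; ◇¬p there: a:T, g:T. ✓
Satisfying worlds: {a, c, d, f, g, h}.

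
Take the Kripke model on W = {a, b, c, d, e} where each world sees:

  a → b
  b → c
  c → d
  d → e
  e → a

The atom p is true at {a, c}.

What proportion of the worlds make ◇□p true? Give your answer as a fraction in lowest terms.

a: successors {b}; □p there: b:T. ✓
b: successors {c}; □p there: c:F. ✗
c: successors {d}; □p there: d:F. ✗
d: successors {e}; □p there: e:T. ✓
e: successors {a}; □p there: a:F. ✗
That's 2 of 5 worlds, so 2/5.

2/5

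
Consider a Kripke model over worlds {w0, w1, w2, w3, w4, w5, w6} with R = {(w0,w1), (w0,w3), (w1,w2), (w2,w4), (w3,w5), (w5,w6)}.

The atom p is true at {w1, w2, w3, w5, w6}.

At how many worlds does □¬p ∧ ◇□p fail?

w0: □¬p is F, ◇□p is T. ✗
w1: □¬p is F, ◇□p is F. ✗
w2: □¬p is T, ◇□p is T. ✓
w3: □¬p is F, ◇□p is T. ✗
w4: □¬p is T, ◇□p is F. ✗
w5: □¬p is F, ◇□p is T. ✗
w6: □¬p is T, ◇□p is F. ✗
Satisfying worlds: {w2}.
So □¬p ∧ ◇□p fails at the other 6 worlds.

6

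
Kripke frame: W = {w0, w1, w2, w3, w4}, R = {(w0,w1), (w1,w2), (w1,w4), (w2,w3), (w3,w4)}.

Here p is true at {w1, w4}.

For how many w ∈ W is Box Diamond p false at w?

w0: successors {w1}; Diamond p there: w1:T. ✓
w1: successors {w2, w4}; Diamond p there: w2:F, w4:F. ✗
w2: successors {w3}; Diamond p there: w3:T. ✓
w3: successors {w4}; Diamond p there: w4:F. ✗
w4: no successors, so Box Diamond p holds vacuously. ✓
Satisfying worlds: {w0, w2, w4}.
So Box Diamond p fails at the other 2 worlds.

2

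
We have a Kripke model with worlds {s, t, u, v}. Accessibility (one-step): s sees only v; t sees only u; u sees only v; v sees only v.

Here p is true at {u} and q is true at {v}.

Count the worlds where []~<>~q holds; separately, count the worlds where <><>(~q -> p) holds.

4 and 4

For []~<>~q:
s: successors {v}; ~<>~q there: v:T. ✓
t: successors {u}; ~<>~q there: u:T. ✓
u: successors {v}; ~<>~q there: v:T. ✓
v: successors {v}; ~<>~q there: v:T. ✓
— 4 worlds.
For <><>(~q -> p):
s: successors {v}; <>(~q -> p) there: v:T. ✓
t: successors {u}; <>(~q -> p) there: u:T. ✓
u: successors {v}; <>(~q -> p) there: v:T. ✓
v: successors {v}; <>(~q -> p) there: v:T. ✓
— 4 worlds.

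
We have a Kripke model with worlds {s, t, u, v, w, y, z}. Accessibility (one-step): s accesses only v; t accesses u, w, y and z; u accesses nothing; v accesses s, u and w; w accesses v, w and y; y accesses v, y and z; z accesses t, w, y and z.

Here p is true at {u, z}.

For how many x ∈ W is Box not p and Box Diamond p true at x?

s: Box not p is T, Box Diamond p is T. ✓
t: Box not p is F, Box Diamond p is F. ✗
u: Box not p is T, Box Diamond p is T. ✓
v: Box not p is F, Box Diamond p is F. ✗
w: Box not p is T, Box Diamond p is F. ✗
y: Box not p is F, Box Diamond p is T. ✗
z: Box not p is F, Box Diamond p is F. ✗
Satisfying worlds: {s, u}.

2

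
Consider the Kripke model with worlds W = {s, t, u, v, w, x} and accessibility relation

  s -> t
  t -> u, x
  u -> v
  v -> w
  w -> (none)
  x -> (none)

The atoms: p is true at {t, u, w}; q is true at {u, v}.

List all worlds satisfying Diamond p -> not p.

s: Diamond p is T, not p is T. ✓
t: Diamond p is T, not p is F. ✗
u: Diamond p is F, not p is F. ✓
v: Diamond p is T, not p is T. ✓
w: Diamond p is F, not p is F. ✓
x: Diamond p is F, not p is T. ✓

{s, u, v, w, x}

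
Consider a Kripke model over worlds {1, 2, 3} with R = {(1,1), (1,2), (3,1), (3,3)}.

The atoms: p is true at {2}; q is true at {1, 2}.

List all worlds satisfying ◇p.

1: successors {1, 2}; p there: 1:F, 2:T. ✓
2: no successors, so ◇p fails. ✗
3: successors {1, 3}; p there: 1:F, 3:F. ✗

{1}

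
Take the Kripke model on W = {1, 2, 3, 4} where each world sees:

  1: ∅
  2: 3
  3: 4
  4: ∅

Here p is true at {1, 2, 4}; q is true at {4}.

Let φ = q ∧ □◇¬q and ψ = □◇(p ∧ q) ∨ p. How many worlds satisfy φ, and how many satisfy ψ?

For q ∧ □◇¬q:
1: q is F, □◇¬q is T. ✗
2: q is F, □◇¬q is F. ✗
3: q is F, □◇¬q is F. ✗
4: q is T, □◇¬q is T. ✓
— 1 world.
For □◇(p ∧ q) ∨ p:
1: □◇(p ∧ q) is T, p is T. ✓
2: □◇(p ∧ q) is T, p is T. ✓
3: □◇(p ∧ q) is F, p is F. ✗
4: □◇(p ∧ q) is T, p is T. ✓
— 3 worlds.

1 and 3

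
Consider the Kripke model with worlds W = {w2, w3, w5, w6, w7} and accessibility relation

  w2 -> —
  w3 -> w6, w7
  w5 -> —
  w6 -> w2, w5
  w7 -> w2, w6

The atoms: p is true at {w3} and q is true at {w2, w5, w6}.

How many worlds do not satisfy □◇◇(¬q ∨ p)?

w2: no successors, so □◇◇(¬q ∨ p) holds vacuously. ✓
w3: successors {w6, w7}; ◇◇(¬q ∨ p) there: w6:F, w7:F. ✗
w5: no successors, so □◇◇(¬q ∨ p) holds vacuously. ✓
w6: successors {w2, w5}; ◇◇(¬q ∨ p) there: w2:F, w5:F. ✗
w7: successors {w2, w6}; ◇◇(¬q ∨ p) there: w2:F, w6:F. ✗
Satisfying worlds: {w2, w5}.
So □◇◇(¬q ∨ p) fails at the other 3 worlds.

3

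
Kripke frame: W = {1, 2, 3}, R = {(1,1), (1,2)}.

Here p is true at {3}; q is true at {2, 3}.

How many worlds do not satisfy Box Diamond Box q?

1

1: successors {1, 2}; Diamond Box q there: 1:T, 2:F. ✗
2: no successors, so Box Diamond Box q holds vacuously. ✓
3: no successors, so Box Diamond Box q holds vacuously. ✓
Satisfying worlds: {2, 3}.
So Box Diamond Box q fails at the other 1 world.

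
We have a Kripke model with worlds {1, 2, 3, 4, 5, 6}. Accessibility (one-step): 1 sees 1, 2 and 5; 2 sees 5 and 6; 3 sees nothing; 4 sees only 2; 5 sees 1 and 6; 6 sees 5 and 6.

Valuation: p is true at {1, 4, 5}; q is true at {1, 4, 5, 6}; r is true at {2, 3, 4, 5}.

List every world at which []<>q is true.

{1, 2, 3, 4, 5, 6}

1: successors {1, 2, 5}; <>q there: 1:T, 2:T, 5:T. ✓
2: successors {5, 6}; <>q there: 5:T, 6:T. ✓
3: no successors, so []<>q holds vacuously. ✓
4: successors {2}; <>q there: 2:T. ✓
5: successors {1, 6}; <>q there: 1:T, 6:T. ✓
6: successors {5, 6}; <>q there: 5:T, 6:T. ✓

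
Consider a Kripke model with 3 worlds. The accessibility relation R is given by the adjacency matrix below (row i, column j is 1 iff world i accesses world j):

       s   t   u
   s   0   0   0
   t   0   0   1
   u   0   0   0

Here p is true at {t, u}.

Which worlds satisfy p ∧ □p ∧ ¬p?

∅

s: p is F, □p ∧ ¬p is T. ✗
t: p is T, □p ∧ ¬p is F. ✗
u: p is T, □p ∧ ¬p is F. ✗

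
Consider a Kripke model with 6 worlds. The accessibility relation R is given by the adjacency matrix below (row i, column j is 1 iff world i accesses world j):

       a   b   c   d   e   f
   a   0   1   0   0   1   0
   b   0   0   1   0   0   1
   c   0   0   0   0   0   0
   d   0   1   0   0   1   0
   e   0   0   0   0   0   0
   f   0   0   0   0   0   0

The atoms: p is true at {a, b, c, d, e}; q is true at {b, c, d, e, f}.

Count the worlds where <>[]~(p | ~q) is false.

3

a: successors {b, e}; []~(p | ~q) there: b:F, e:T. ✓
b: successors {c, f}; []~(p | ~q) there: c:T, f:T. ✓
c: no successors, so <>[]~(p | ~q) fails. ✗
d: successors {b, e}; []~(p | ~q) there: b:F, e:T. ✓
e: no successors, so <>[]~(p | ~q) fails. ✗
f: no successors, so <>[]~(p | ~q) fails. ✗
Satisfying worlds: {a, b, d}.
So <>[]~(p | ~q) fails at the other 3 worlds.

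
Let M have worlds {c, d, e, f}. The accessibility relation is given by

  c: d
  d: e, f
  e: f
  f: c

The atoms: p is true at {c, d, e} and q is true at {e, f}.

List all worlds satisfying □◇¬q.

{e, f}

c: successors {d}; ◇¬q there: d:F. ✗
d: successors {e, f}; ◇¬q there: e:F, f:T. ✗
e: successors {f}; ◇¬q there: f:T. ✓
f: successors {c}; ◇¬q there: c:T. ✓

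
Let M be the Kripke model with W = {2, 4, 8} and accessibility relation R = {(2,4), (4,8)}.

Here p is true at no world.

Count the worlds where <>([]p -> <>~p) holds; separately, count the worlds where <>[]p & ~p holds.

For <>([]p -> <>~p):
2: successors {4}; []p -> <>~p there: 4:T. ✓
4: successors {8}; []p -> <>~p there: 8:F. ✗
8: no successors, so <>([]p -> <>~p) fails. ✗
— 1 world.
For <>[]p & ~p:
2: <>[]p is F, ~p is T. ✗
4: <>[]p is T, ~p is T. ✓
8: <>[]p is F, ~p is T. ✗
— 1 world.

1 and 1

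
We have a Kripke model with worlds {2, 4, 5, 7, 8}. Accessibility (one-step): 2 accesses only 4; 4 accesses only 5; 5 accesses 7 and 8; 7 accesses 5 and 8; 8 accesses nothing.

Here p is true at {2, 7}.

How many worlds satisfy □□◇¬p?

2: successors {4}; □◇¬p there: 4:T. ✓
4: successors {5}; □◇¬p there: 5:F. ✗
5: successors {7, 8}; □◇¬p there: 7:F, 8:T. ✗
7: successors {5, 8}; □◇¬p there: 5:F, 8:T. ✗
8: no successors, so □□◇¬p holds vacuously. ✓
Satisfying worlds: {2, 8}.

2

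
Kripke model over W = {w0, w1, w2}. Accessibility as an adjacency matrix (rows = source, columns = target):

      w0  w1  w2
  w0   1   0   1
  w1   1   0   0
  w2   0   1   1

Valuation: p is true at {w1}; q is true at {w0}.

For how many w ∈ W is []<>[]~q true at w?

w0: successors {w0, w2}; <>[]~q there: w0:T, w2:T. ✓
w1: successors {w0}; <>[]~q there: w0:T. ✓
w2: successors {w1, w2}; <>[]~q there: w1:F, w2:T. ✗
Satisfying worlds: {w0, w1}.

2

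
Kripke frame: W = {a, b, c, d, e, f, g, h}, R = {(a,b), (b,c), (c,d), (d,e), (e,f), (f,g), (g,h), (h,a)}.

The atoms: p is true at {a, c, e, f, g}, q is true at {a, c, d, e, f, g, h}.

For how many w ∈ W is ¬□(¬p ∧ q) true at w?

a: □(¬p ∧ q) is F. ✓
b: □(¬p ∧ q) is F. ✓
c: □(¬p ∧ q) is T. ✗
d: □(¬p ∧ q) is F. ✓
e: □(¬p ∧ q) is F. ✓
f: □(¬p ∧ q) is F. ✓
g: □(¬p ∧ q) is T. ✗
h: □(¬p ∧ q) is F. ✓
Satisfying worlds: {a, b, d, e, f, h}.

6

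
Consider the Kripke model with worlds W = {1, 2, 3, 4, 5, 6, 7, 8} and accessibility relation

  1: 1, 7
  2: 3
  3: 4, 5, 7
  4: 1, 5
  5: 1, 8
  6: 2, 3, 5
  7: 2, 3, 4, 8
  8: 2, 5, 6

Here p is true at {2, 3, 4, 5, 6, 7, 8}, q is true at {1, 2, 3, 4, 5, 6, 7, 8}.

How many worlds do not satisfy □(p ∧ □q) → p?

1: □(p ∧ □q) is F, p is F. ✓
2: □(p ∧ □q) is T, p is T. ✓
3: □(p ∧ □q) is T, p is T. ✓
4: □(p ∧ □q) is F, p is T. ✓
5: □(p ∧ □q) is F, p is T. ✓
6: □(p ∧ □q) is T, p is T. ✓
7: □(p ∧ □q) is T, p is T. ✓
8: □(p ∧ □q) is T, p is T. ✓
Satisfying worlds: {1, 2, 3, 4, 5, 6, 7, 8}.
So □(p ∧ □q) → p fails at the other 0 worlds.

0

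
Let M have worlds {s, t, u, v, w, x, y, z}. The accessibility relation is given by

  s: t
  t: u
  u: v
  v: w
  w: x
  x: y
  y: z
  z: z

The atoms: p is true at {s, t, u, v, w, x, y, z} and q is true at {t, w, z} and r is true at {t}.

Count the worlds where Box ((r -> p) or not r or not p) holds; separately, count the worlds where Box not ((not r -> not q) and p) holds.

For Box ((r -> p) or not r or not p):
s: successors {t}; (r -> p) or not r or not p there: t:T. ✓
t: successors {u}; (r -> p) or not r or not p there: u:T. ✓
u: successors {v}; (r -> p) or not r or not p there: v:T. ✓
v: successors {w}; (r -> p) or not r or not p there: w:T. ✓
w: successors {x}; (r -> p) or not r or not p there: x:T. ✓
x: successors {y}; (r -> p) or not r or not p there: y:T. ✓
y: successors {z}; (r -> p) or not r or not p there: z:T. ✓
z: successors {z}; (r -> p) or not r or not p there: z:T. ✓
— 8 worlds.
For Box not ((not r -> not q) and p):
s: successors {t}; not ((not r -> not q) and p) there: t:F. ✗
t: successors {u}; not ((not r -> not q) and p) there: u:F. ✗
u: successors {v}; not ((not r -> not q) and p) there: v:F. ✗
v: successors {w}; not ((not r -> not q) and p) there: w:T. ✓
w: successors {x}; not ((not r -> not q) and p) there: x:F. ✗
x: successors {y}; not ((not r -> not q) and p) there: y:F. ✗
y: successors {z}; not ((not r -> not q) and p) there: z:T. ✓
z: successors {z}; not ((not r -> not q) and p) there: z:T. ✓
— 3 worlds.

8 and 3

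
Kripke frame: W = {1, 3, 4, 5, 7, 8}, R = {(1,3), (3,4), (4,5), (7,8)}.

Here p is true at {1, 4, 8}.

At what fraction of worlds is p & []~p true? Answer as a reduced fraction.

1/2

1: p is T, []~p is T. ✓
3: p is F, []~p is F. ✗
4: p is T, []~p is T. ✓
5: p is F, []~p is T. ✗
7: p is F, []~p is F. ✗
8: p is T, []~p is T. ✓
That's 3 of 6 worlds, so 3/6 = 1/2.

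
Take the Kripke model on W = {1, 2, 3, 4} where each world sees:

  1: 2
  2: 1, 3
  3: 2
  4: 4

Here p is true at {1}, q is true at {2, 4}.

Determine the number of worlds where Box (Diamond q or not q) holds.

1: successors {2}; Diamond q or not q there: 2:F. ✗
2: successors {1, 3}; Diamond q or not q there: 1:T, 3:T. ✓
3: successors {2}; Diamond q or not q there: 2:F. ✗
4: successors {4}; Diamond q or not q there: 4:T. ✓
Satisfying worlds: {2, 4}.

2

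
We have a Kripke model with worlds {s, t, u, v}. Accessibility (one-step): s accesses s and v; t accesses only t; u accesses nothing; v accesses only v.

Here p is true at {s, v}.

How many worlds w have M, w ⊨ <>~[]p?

1

s: successors {s, v}; ~[]p there: s:F, v:F. ✗
t: successors {t}; ~[]p there: t:T. ✓
u: no successors, so <>~[]p fails. ✗
v: successors {v}; ~[]p there: v:F. ✗
Satisfying worlds: {t}.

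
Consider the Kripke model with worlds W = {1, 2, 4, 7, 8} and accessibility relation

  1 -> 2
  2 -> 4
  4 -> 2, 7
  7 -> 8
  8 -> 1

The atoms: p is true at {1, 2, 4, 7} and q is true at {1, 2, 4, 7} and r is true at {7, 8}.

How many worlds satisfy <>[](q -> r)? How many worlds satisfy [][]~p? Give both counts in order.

For <>[](q -> r):
1: successors {2}; [](q -> r) there: 2:F. ✗
2: successors {4}; [](q -> r) there: 4:F. ✗
4: successors {2, 7}; [](q -> r) there: 2:F, 7:T. ✓
7: successors {8}; [](q -> r) there: 8:F. ✗
8: successors {1}; [](q -> r) there: 1:F. ✗
— 1 world.
For [][]~p:
1: successors {2}; []~p there: 2:F. ✗
2: successors {4}; []~p there: 4:F. ✗
4: successors {2, 7}; []~p there: 2:F, 7:T. ✗
7: successors {8}; []~p there: 8:F. ✗
8: successors {1}; []~p there: 1:F. ✗
— 0 worlds.

1 and 0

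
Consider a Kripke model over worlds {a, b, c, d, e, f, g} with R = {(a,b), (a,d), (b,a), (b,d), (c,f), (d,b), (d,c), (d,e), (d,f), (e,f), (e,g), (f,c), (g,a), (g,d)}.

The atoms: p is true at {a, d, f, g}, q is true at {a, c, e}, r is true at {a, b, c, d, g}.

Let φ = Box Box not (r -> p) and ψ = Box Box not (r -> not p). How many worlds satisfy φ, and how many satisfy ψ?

For Box Box not (r -> p):
a: successors {b, d}; Box not (r -> p) there: b:F, d:F. ✗
b: successors {a, d}; Box not (r -> p) there: a:F, d:F. ✗
c: successors {f}; Box not (r -> p) there: f:T. ✓
d: successors {b, c, e, f}; Box not (r -> p) there: b:F, c:F, e:F, f:T. ✗
e: successors {f, g}; Box not (r -> p) there: f:T, g:F. ✗
f: successors {c}; Box not (r -> p) there: c:F. ✗
g: successors {a, d}; Box not (r -> p) there: a:F, d:F. ✗
— 1 world.
For Box Box not (r -> not p):
a: successors {b, d}; Box not (r -> not p) there: b:T, d:F. ✗
b: successors {a, d}; Box not (r -> not p) there: a:F, d:F. ✗
c: successors {f}; Box not (r -> not p) there: f:F. ✗
d: successors {b, c, e, f}; Box not (r -> not p) there: b:T, c:F, e:F, f:F. ✗
e: successors {f, g}; Box not (r -> not p) there: f:F, g:T. ✗
f: successors {c}; Box not (r -> not p) there: c:F. ✗
g: successors {a, d}; Box not (r -> not p) there: a:F, d:F. ✗
— 0 worlds.

1 and 0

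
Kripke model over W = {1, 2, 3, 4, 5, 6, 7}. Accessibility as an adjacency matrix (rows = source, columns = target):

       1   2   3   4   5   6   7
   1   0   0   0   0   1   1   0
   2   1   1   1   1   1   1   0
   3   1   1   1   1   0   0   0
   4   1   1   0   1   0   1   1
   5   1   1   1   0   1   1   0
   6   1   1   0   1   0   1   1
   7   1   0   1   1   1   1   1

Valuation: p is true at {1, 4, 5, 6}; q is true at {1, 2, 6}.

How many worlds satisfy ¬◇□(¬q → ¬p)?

1: ◇□(¬q → ¬p) is F. ✓
2: ◇□(¬q → ¬p) is F. ✓
3: ◇□(¬q → ¬p) is F. ✓
4: ◇□(¬q → ¬p) is F. ✓
5: ◇□(¬q → ¬p) is F. ✓
6: ◇□(¬q → ¬p) is F. ✓
7: ◇□(¬q → ¬p) is F. ✓
Satisfying worlds: {1, 2, 3, 4, 5, 6, 7}.

7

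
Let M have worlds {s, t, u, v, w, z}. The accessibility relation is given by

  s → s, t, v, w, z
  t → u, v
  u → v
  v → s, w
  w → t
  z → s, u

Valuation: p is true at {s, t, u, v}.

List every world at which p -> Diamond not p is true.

s: p is T, Diamond not p is T. ✓
t: p is T, Diamond not p is F. ✗
u: p is T, Diamond not p is F. ✗
v: p is T, Diamond not p is T. ✓
w: p is F, Diamond not p is F. ✓
z: p is F, Diamond not p is F. ✓

{s, v, w, z}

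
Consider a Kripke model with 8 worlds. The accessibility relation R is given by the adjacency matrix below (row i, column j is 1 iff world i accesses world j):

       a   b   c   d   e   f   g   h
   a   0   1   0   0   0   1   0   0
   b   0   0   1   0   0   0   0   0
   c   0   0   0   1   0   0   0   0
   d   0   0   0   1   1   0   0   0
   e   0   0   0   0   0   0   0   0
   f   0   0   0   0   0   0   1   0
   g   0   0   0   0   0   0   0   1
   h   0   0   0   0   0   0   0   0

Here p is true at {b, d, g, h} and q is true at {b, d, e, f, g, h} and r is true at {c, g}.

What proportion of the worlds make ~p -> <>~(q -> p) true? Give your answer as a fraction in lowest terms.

5/8

a: ~p is T, <>~(q -> p) is T. ✓
b: ~p is F, <>~(q -> p) is F. ✓
c: ~p is T, <>~(q -> p) is F. ✗
d: ~p is F, <>~(q -> p) is T. ✓
e: ~p is T, <>~(q -> p) is F. ✗
f: ~p is T, <>~(q -> p) is F. ✗
g: ~p is F, <>~(q -> p) is F. ✓
h: ~p is F, <>~(q -> p) is F. ✓
That's 5 of 8 worlds, so 5/8.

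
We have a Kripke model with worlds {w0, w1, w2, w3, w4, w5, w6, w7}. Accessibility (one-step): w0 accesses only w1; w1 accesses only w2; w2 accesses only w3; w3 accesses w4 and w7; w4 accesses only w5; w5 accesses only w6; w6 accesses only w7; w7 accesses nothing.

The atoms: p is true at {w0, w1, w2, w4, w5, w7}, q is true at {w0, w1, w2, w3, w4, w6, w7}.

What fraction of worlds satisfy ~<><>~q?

w0: <><>~q is F. ✓
w1: <><>~q is F. ✓
w2: <><>~q is F. ✓
w3: <><>~q is T. ✗
w4: <><>~q is F. ✓
w5: <><>~q is F. ✓
w6: <><>~q is F. ✓
w7: <><>~q is F. ✓
That's 7 of 8 worlds, so 7/8.

7/8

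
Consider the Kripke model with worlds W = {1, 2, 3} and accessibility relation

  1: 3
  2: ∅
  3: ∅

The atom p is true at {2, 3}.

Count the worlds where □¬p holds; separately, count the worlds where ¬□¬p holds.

For □¬p:
1: successors {3}; ¬p there: 3:F. ✗
2: no successors, so □¬p holds vacuously. ✓
3: no successors, so □¬p holds vacuously. ✓
— 2 worlds.
For ¬□¬p:
1: □¬p is F. ✓
2: □¬p is T. ✗
3: □¬p is T. ✗
— 1 world.

2 and 1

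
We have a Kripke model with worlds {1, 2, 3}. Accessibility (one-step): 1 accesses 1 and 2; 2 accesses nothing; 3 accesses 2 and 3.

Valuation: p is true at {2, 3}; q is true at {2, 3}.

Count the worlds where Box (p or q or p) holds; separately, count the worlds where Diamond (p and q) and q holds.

2 and 1

For Box (p or q or p):
1: successors {1, 2}; p or q or p there: 1:F, 2:T. ✗
2: no successors, so Box (p or q or p) holds vacuously. ✓
3: successors {2, 3}; p or q or p there: 2:T, 3:T. ✓
— 2 worlds.
For Diamond (p and q) and q:
1: Diamond (p and q) is T, q is F. ✗
2: Diamond (p and q) is F, q is T. ✗
3: Diamond (p and q) is T, q is T. ✓
— 1 world.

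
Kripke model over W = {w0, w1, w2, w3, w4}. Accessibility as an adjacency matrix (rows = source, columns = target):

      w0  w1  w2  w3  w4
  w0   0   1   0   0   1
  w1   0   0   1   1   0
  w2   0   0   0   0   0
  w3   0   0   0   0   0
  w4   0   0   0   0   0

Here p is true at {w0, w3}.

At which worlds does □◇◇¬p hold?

{w2, w3, w4}

w0: successors {w1, w4}; ◇◇¬p there: w1:F, w4:F. ✗
w1: successors {w2, w3}; ◇◇¬p there: w2:F, w3:F. ✗
w2: no successors, so □◇◇¬p holds vacuously. ✓
w3: no successors, so □◇◇¬p holds vacuously. ✓
w4: no successors, so □◇◇¬p holds vacuously. ✓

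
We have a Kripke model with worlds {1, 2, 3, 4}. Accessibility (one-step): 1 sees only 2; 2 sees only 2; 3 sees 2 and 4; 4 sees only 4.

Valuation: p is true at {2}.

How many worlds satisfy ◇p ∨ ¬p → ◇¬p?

2

1: ◇p ∨ ¬p is T, ◇¬p is F. ✗
2: ◇p ∨ ¬p is T, ◇¬p is F. ✗
3: ◇p ∨ ¬p is T, ◇¬p is T. ✓
4: ◇p ∨ ¬p is T, ◇¬p is T. ✓
Satisfying worlds: {3, 4}.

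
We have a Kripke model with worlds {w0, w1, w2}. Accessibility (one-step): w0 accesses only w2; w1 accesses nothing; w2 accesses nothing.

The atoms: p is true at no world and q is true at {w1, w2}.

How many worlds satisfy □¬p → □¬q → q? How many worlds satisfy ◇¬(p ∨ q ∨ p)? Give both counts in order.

3 and 0

For □¬p → □¬q → q:
w0: □¬p is T, □¬q → q is T. ✓
w1: □¬p is T, □¬q → q is T. ✓
w2: □¬p is T, □¬q → q is T. ✓
— 3 worlds.
For ◇¬(p ∨ q ∨ p):
w0: successors {w2}; ¬(p ∨ q ∨ p) there: w2:F. ✗
w1: no successors, so ◇¬(p ∨ q ∨ p) fails. ✗
w2: no successors, so ◇¬(p ∨ q ∨ p) fails. ✗
— 0 worlds.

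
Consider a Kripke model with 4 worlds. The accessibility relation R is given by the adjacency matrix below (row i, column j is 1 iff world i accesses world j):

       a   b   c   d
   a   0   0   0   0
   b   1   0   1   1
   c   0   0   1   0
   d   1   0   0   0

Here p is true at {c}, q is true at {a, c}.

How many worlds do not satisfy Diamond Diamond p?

2

a: no successors, so Diamond Diamond p fails. ✗
b: successors {a, c, d}; Diamond p there: a:F, c:T, d:F. ✓
c: successors {c}; Diamond p there: c:T. ✓
d: successors {a}; Diamond p there: a:F. ✗
Satisfying worlds: {b, c}.
So Diamond Diamond p fails at the other 2 worlds.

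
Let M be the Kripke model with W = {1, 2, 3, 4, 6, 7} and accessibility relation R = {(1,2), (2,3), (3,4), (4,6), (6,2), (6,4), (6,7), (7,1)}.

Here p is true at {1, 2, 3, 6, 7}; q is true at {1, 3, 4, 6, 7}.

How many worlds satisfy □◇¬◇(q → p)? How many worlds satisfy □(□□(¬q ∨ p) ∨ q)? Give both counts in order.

1 and 4

For □◇¬◇(q → p):
1: successors {2}; ◇¬◇(q → p) there: 2:T. ✓
2: successors {3}; ◇¬◇(q → p) there: 3:F. ✗
3: successors {4}; ◇¬◇(q → p) there: 4:F. ✗
4: successors {6}; ◇¬◇(q → p) there: 6:F. ✗
6: successors {2, 4, 7}; ◇¬◇(q → p) there: 2:T, 4:F, 7:F. ✗
7: successors {1}; ◇¬◇(q → p) there: 1:F. ✗
— 1 world.
For □(□□(¬q ∨ p) ∨ q):
1: successors {2}; □□(¬q ∨ p) ∨ q there: 2:F. ✗
2: successors {3}; □□(¬q ∨ p) ∨ q there: 3:T. ✓
3: successors {4}; □□(¬q ∨ p) ∨ q there: 4:T. ✓
4: successors {6}; □□(¬q ∨ p) ∨ q there: 6:T. ✓
6: successors {2, 4, 7}; □□(¬q ∨ p) ∨ q there: 2:F, 4:T, 7:T. ✗
7: successors {1}; □□(¬q ∨ p) ∨ q there: 1:T. ✓
— 4 worlds.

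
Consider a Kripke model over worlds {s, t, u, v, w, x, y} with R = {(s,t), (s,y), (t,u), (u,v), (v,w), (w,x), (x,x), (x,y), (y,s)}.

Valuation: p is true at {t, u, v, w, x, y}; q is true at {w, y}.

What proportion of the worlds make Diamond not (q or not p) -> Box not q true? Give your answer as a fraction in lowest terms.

s: Diamond not (q or not p) is T, Box not q is F. ✗
t: Diamond not (q or not p) is T, Box not q is T. ✓
u: Diamond not (q or not p) is T, Box not q is T. ✓
v: Diamond not (q or not p) is F, Box not q is F. ✓
w: Diamond not (q or not p) is T, Box not q is T. ✓
x: Diamond not (q or not p) is T, Box not q is F. ✗
y: Diamond not (q or not p) is F, Box not q is T. ✓
That's 5 of 7 worlds, so 5/7.

5/7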